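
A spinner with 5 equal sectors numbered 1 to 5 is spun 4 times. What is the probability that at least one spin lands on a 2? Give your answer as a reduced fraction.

369/625

P(no spin lands on a 2) = (4/5)^4 = 256/625.
P(at least one) = 1 − 256/625 = 369/625.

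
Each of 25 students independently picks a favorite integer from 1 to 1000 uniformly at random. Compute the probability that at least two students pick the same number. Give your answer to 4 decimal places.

0.2610

It's easier to compute the probability that all 25 are distinct.
P(all distinct) = 1000/1000 · 999/1000 · ··· · 976/1000 ≈ 0.7390.
So the probability of at least one match is 1 − 0.7390 = 0.2610.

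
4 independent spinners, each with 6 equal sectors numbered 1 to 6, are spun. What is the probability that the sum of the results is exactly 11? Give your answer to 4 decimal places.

0.0802

There are 6^4 = 1296 equally likely outcomes.
The number of ordered 4-tuples from {1,…,6} summing to 11 is 104.
P(sum = 11) = 104/1296 = 13/162 ≈ 0.0802.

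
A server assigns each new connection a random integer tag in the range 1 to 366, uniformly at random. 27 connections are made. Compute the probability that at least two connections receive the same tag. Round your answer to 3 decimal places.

0.626

It's easier to compute the probability that all 27 are distinct.
P(all distinct) = 366/366 · 365/366 · ··· · 340/366 ≈ 0.374.
So the probability of at least one match is 1 − 0.374 = 0.626.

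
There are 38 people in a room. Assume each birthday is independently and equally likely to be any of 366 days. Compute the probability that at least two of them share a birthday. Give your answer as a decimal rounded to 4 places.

0.8633

It's easier to compute the probability that all 38 are distinct.
P(all distinct) = 366/366 · 365/366 · ··· · 329/366 ≈ 0.1367.
So the probability of at least one match is 1 − 0.1367 = 0.8633.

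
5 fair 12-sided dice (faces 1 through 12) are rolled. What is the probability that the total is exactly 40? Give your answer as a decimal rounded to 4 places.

0.0328

There are 12^5 = 248832 equally likely outcomes.
The number of ordered 5-tuples from {1,…,12} summing to 40 is 8151.
P(sum = 40) = 8151/248832 = 2717/82944 ≈ 0.0328.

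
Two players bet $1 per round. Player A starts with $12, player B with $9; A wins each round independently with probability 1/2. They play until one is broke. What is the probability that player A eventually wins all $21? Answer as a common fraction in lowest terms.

4/7

With a fair step, P(i) = ½P(i−1) + ½P(i+1) with P(0)=0, P(21)=1 has the linear solution P(i) = i/21.
P(12) = 12/21 = 4/7.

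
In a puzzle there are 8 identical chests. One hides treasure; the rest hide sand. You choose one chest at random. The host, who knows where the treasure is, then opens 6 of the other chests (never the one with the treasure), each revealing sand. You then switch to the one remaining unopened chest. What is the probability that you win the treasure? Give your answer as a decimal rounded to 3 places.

0.875

Your original chest holds the treasure with probability 1/8, so the other 7 collectively hold it with probability 7/8.
The host can always find 6 empty chests to open, so the reveals don't change that 7/8; it is now spread over the 1 remaining unopened chest.
P(win by switching) = (7/8) · (1/1) = 7/8 ≈ 0.875.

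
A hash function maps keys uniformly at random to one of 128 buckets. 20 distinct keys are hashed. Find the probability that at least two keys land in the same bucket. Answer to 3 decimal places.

It's easier to compute the probability that all 20 are distinct.
P(all distinct) = 128/128 · 127/128 · ··· · 109/128 ≈ 0.209.
So the probability of at least one match is 1 − 0.209 = 0.791.

0.791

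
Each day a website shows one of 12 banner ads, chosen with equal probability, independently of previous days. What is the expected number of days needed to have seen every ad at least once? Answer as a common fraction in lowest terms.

86021/2310

After i distinct types are collected, each trial gives a new one with probability (12−i)/12, so the expected wait for the next new type is 12/(12−i).
E = 12/12 + 12/11 + 12/10 + 12/9 + 12/8 + 12/7 + 12/6 + 12/5 + 12/4 + 12/3 + 12/2 + 12/1 = 86021/2310.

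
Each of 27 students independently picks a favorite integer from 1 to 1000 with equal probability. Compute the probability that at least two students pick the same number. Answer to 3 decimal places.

It's easier to compute the probability that all 27 are distinct.
P(all distinct) = 1000/1000 · 999/1000 · ··· · 974/1000 ≈ 0.702.
So the probability of at least one match is 1 − 0.702 = 0.298.

0.298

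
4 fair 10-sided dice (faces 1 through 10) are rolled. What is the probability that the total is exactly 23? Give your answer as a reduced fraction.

There are 10^4 = 10000 equally likely outcomes.
The number of ordered 4-tuples from {1,…,10} summing to 23 is 660.
P(sum = 23) = 660/10000 = 33/500.

33/500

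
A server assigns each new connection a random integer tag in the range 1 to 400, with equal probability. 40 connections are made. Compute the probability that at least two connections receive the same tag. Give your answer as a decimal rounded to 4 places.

It's easier to compute the probability that all 40 are distinct.
P(all distinct) = 400/400 · 399/400 · ··· · 361/400 ≈ 0.1330.
So the probability of at least one match is 1 − 0.1330 = 0.8670.

0.8670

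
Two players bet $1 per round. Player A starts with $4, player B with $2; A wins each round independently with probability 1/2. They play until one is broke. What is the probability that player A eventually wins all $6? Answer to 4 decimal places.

0.6667

With a fair step, P(i) = ½P(i−1) + ½P(i+1) with P(0)=0, P(6)=1 has the linear solution P(i) = i/6.
P(4) = 4/6 = 2/3 ≈ 0.6667.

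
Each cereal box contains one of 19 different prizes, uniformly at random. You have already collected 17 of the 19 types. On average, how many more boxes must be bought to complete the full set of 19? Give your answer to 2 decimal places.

Starting from 17 distinct types, each trial gives a new one with probability (19−i)/19 when i types are held, so the wait for the next new type is 19/(19−i).
E = 19/2 + 19/1 = 57/2 ≈ 28.50.

28.50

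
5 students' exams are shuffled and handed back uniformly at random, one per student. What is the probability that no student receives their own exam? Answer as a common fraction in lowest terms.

This is the derangement probability: permutations of 5 with no fixed point.
D(5) = 5! · (1 − 1/1! + 1/2! − ··· + (−1)^5/5!) = 44.
P = 44/120 = 11/30.

11/30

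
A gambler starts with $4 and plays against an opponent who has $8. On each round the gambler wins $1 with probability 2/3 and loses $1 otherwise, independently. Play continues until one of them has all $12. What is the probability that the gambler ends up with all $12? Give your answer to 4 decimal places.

Let r = q/p = (1/3)/(2/3) = 1/2. The recurrence P(i) = p·P(i+1) + q·P(i−1) with P(0)=0, P(12)=1 gives P(i) = (1 − r^i)/(1 − r^12).
P(4) = (1 − (1/2)^4) / (1 − (1/2)^12) = 256/273 ≈ 0.9377.

0.9377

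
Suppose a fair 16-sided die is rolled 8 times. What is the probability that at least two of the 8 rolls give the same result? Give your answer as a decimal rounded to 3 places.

0.879

P(all 8 different) = 16/16 · 15/16 · ··· · 9/16 ≈ 0.121.
P(at least two equal) = 1 − 0.121 = 0.879.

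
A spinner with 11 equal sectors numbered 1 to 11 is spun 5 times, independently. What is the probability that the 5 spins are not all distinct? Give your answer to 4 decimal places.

0.6558

P(all 5 different) = 11/11 · 10/11 · ··· · 7/11 ≈ 0.3442.
P(at least two equal) = 1 − 0.3442 = 0.6558.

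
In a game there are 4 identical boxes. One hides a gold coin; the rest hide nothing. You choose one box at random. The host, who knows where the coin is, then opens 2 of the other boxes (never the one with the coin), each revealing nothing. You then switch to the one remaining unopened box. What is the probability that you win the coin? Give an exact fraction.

Your original box holds the coin with probability 1/4, so the other 3 collectively hold it with probability 3/4.
The host can always find 2 empty boxes to open, so the reveals don't change that 3/4; it is now spread over the 1 remaining unopened box.
P(win by switching) = (3/4) · (1/1) = 3/4.

3/4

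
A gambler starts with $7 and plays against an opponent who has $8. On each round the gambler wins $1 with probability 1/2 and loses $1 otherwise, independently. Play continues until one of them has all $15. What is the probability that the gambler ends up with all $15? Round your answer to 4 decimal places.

0.4667

With a fair step, P(i) = ½P(i−1) + ½P(i+1) with P(0)=0, P(15)=1 has the linear solution P(i) = i/15.
P(7) = 7/15 ≈ 0.4667.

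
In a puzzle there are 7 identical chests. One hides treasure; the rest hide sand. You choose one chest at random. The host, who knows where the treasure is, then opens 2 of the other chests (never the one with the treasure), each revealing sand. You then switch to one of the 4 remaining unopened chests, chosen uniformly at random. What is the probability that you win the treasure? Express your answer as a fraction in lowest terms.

3/14

Your original chest holds the treasure with probability 1/7, so the other 6 collectively hold it with probability 6/7.
The host can always find 2 empty chests to open, so the reveals don't change that 6/7; it is now spread over the 4 remaining unopened chests.
P(win by switching) = (6/7) · (1/4) = 3/14.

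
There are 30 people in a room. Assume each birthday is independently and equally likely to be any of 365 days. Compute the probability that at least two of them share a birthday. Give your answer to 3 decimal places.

It's easier to compute the probability that all 30 are distinct.
P(all distinct) = 365/365 · 364/365 · ··· · 336/365 ≈ 0.294.
So the probability of at least one match is 1 − 0.294 = 0.706.

0.706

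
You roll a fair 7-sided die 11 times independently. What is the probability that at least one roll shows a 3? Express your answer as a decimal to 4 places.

P(no roll shows a 3) = (6/7)^11 ≈ 0.1835.
P(at least one) = 1 − 0.1835 = 0.8165.

0.8165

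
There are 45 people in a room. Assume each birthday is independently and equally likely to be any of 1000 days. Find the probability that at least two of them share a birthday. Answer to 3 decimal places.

0.634

It's easier to compute the probability that all 45 are distinct.
P(all distinct) = 1000/1000 · 999/1000 · ··· · 956/1000 ≈ 0.366.
So the probability of at least one match is 1 − 0.366 = 0.634.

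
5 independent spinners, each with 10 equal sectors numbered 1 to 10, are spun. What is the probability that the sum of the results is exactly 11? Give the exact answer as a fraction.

There are 10^5 = 100000 equally likely outcomes.
The number of ordered 5-tuples from {1,…,10} summing to 11 is 210.
P(sum = 11) = 210/100000 = 21/10000.

21/10000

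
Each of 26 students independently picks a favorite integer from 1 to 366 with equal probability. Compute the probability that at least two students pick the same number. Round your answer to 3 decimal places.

0.597

It's easier to compute the probability that all 26 are distinct.
P(all distinct) = 366/366 · 365/366 · ··· · 341/366 ≈ 0.403.
So the probability of at least one match is 1 − 0.403 = 0.597.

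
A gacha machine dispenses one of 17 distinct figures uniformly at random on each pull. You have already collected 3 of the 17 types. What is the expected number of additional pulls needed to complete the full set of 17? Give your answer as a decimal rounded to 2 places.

Starting from 3 distinct types, each trial gives a new one with probability (17−i)/17 when i types are held, so the wait for the next new type is 17/(17−i).
E = 17/14 + 17/13 + 17/12 + 17/11 + 17/10 + 17/9 + 17/8 + 17/7 + 17/6 + 17/5 + 17/4 + 17/3 + 17/2 + 17/1 = 19919461/360360 ≈ 55.28.

55.28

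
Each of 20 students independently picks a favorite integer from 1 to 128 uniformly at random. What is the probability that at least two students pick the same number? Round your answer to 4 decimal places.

0.7911

It's easier to compute the probability that all 20 are distinct.
P(all distinct) = 128/128 · 127/128 · ··· · 109/128 ≈ 0.2089.
So the probability of at least one match is 1 − 0.2089 = 0.7911.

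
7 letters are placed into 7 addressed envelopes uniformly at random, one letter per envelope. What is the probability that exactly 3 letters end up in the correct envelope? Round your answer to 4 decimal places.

0.0625

Choose which 3 of the 7 are fixed: C(7,3) = 35 ways.
The remaining 4 must have no fixed point: D(4) = 9.
P = 35·9/5040 = 1/16 ≈ 0.0625.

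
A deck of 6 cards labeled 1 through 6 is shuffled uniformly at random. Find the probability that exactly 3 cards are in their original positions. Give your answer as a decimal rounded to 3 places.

Choose which 3 of the 6 are fixed: C(6,3) = 20 ways.
The remaining 3 must have no fixed point: D(3) = 2.
P = 20·2/720 = 1/18 ≈ 0.056.

0.056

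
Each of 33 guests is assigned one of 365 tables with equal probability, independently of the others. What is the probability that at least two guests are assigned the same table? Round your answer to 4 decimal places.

It's easier to compute the probability that all 33 are distinct.
P(all distinct) = 365/365 · 364/365 · ··· · 333/365 ≈ 0.2250.
So the probability of at least one match is 1 − 0.2250 = 0.7750.

0.7750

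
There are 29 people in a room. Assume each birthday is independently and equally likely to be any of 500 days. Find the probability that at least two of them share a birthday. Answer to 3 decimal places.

0.563

It's easier to compute the probability that all 29 are distinct.
P(all distinct) = 500/500 · 499/500 · ··· · 472/500 ≈ 0.437.
So the probability of at least one match is 1 − 0.437 = 0.563.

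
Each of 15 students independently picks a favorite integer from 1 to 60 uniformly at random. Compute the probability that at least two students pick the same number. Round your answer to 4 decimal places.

It's easier to compute the probability that all 15 are distinct.
P(all distinct) = 60/60 · 59/60 · ··· · 46/60 ≈ 0.1479.
So the probability of at least one match is 1 − 0.1479 = 0.8521.

0.8521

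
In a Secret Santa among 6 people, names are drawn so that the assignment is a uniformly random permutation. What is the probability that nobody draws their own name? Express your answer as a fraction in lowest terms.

53/144

This is the derangement probability: permutations of 6 with no fixed point.
D(6) = 6! · (1 − 1/1! + 1/2! − ··· + (−1)^6/6!) = 265.
P = 265/720 = 53/144.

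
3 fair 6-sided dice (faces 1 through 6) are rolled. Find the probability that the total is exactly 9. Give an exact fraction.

There are 6^3 = 216 equally likely outcomes.
The number of ordered 3-tuples from {1,…,6} summing to 9 is 25.
P(sum = 9) = 25/216.

25/216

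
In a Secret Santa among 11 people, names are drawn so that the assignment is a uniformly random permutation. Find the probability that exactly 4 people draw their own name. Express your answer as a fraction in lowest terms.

Choose which 4 of the 11 are fixed: C(11,4) = 330 ways.
The remaining 7 must have no fixed point: D(7) = 1854.
P = 330·1854/39916800 = 103/6720.

103/6720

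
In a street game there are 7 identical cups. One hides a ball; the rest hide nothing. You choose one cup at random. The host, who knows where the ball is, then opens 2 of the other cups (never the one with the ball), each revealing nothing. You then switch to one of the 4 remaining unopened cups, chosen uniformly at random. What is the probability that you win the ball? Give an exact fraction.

3/14

Your original cup holds the ball with probability 1/7, so the other 6 collectively hold it with probability 6/7.
The host can always find 2 empty cups to open, so the reveals don't change that 6/7; it is now spread over the 4 remaining unopened cups.
P(win by switching) = (6/7) · (1/4) = 3/14.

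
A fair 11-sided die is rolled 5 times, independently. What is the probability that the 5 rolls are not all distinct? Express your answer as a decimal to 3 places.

0.656

P(all 5 different) = 11/11 · 10/11 · ··· · 7/11 ≈ 0.344.
P(at least two equal) = 1 − 0.344 = 0.656.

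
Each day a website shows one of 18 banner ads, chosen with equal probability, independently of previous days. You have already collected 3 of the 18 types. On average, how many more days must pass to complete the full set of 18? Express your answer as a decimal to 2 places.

Starting from 3 distinct types, each trial gives a new one with probability (18−i)/18 when i types are held, so the wait for the next new type is 18/(18−i).
E = 18/15 + 18/14 + 18/13 + 18/12 + 18/11 + 18/10 + 18/9 + 18/8 + 18/7 + 18/6 + 18/5 + 18/4 + 18/3 + 18/2 + 18/1 = 1195757/20020 ≈ 59.73.

59.73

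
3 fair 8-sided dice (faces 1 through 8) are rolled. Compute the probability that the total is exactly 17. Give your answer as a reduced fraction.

9/128

There are 8^3 = 512 equally likely outcomes.
The number of ordered 3-tuples from {1,…,8} summing to 17 is 36.
P(sum = 17) = 36/512 = 9/128.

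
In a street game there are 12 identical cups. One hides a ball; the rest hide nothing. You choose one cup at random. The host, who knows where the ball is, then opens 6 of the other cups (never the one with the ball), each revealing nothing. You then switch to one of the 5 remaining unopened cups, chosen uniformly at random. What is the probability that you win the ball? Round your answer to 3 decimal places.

Your original cup holds the ball with probability 1/12, so the other 11 collectively hold it with probability 11/12.
The host can always find 6 empty cups to open, so the reveals don't change that 11/12; it is now spread over the 5 remaining unopened cups.
P(win by switching) = (11/12) · (1/5) = 11/60 ≈ 0.183.

0.183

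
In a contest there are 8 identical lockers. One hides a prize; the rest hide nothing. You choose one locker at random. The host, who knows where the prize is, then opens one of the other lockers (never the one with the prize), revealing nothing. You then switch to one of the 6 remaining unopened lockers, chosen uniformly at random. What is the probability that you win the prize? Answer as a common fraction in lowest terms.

Your original locker holds the prize with probability 1/8, so the other 7 collectively hold it with probability 7/8.
The host can always find an empty locker to open, so this doesn't change that 7/8; it is now spread over the 6 remaining unopened lockers.
P(win by switching) = (7/8) · (1/6) = 7/48.

7/48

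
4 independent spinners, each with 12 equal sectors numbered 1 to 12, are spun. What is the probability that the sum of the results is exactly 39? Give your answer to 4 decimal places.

0.0106

There are 12^4 = 20736 equally likely outcomes.
The number of ordered 4-tuples from {1,…,12} summing to 39 is 220.
P(sum = 39) = 220/20736 = 55/5184 ≈ 0.0106.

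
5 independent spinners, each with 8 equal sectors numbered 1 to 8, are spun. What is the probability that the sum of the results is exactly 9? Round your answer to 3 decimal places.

There are 8^5 = 32768 equally likely outcomes.
The number of ordered 5-tuples from {1,…,8} summing to 9 is 70.
P(sum = 9) = 70/32768 = 35/16384 ≈ 0.002.

0.002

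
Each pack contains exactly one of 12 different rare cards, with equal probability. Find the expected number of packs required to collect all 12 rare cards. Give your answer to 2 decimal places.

After i distinct types are collected, each trial gives a new one with probability (12−i)/12, so the expected wait for the next new type is 12/(12−i).
E = 12/12 + 12/11 + 12/10 + 12/9 + 12/8 + 12/7 + 12/6 + 12/5 + 12/4 + 12/3 + 12/2 + 12/1 = 86021/2310 ≈ 37.24.

37.24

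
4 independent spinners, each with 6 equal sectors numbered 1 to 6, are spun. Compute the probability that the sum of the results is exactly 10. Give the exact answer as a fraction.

There are 6^4 = 1296 equally likely outcomes.
The number of ordered 4-tuples from {1,…,6} summing to 10 is 80.
P(sum = 10) = 80/1296 = 5/81.

5/81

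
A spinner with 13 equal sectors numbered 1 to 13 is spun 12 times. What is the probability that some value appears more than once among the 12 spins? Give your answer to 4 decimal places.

P(all 12 different) = 13/13 · 12/13 · ··· · 2/13 ≈ 0.0003.
P(at least two equal) = 1 − 0.0003 = 0.9997.

0.9997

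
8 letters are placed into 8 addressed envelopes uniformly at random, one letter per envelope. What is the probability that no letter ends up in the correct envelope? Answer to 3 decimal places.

This is the derangement probability: permutations of 8 with no fixed point.
D(8) = 8! · (1 − 1/1! + 1/2! − ··· + (−1)^8/8!) = 14833.
P = 14833/40320 = 2119/5760 ≈ 0.368.

0.368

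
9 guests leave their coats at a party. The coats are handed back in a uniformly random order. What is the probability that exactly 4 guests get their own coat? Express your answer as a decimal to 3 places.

0.015

Choose which 4 of the 9 are fixed: C(9,4) = 126 ways.
The remaining 5 must have no fixed point: D(5) = 44.
P = 126·44/362880 = 11/720 ≈ 0.015.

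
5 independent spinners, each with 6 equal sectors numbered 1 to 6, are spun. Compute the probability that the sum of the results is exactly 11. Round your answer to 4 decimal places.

There are 6^5 = 7776 equally likely outcomes.
The number of ordered 5-tuples from {1,…,6} summing to 11 is 205.
P(sum = 11) = 205/7776 ≈ 0.0264.

0.0264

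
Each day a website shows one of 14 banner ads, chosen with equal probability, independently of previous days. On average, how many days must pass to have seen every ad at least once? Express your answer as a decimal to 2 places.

After i distinct types are collected, each trial gives a new one with probability (14−i)/14, so the expected wait for the next new type is 14/(14−i).
E = 14/14 + 14/13 + 14/12 + 14/11 + 14/10 + 14/9 + 14/8 + 14/7 + 14/6 + 14/5 + 14/4 + 14/3 + 14/2 + 14/1 = 1171733/25740 ≈ 45.52.

45.52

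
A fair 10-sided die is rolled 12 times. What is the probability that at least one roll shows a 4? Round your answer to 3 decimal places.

P(no roll shows a 4) = (9/10)^12 ≈ 0.282.
P(at least one) = 1 − 0.282 = 0.718.

0.718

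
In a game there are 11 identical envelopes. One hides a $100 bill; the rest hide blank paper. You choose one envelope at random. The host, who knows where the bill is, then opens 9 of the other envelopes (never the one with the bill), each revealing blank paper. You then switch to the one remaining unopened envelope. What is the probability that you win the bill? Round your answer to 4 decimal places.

Your original envelope holds the bill with probability 1/11, so the other 10 collectively hold it with probability 10/11.
The host can always find 9 empty envelopes to open, so the reveals don't change that 10/11; it is now spread over the 1 remaining unopened envelope.
P(win by switching) = (10/11) · (1/1) = 10/11 ≈ 0.9091.

0.9091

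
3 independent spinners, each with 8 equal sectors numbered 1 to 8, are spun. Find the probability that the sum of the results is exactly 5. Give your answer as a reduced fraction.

There are 8^3 = 512 equally likely outcomes.
The number of ordered 3-tuples from {1,…,8} summing to 5 is 6.
P(sum = 5) = 6/512 = 3/256.

3/256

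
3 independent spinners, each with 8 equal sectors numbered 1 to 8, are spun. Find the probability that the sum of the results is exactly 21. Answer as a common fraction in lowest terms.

5/256

There are 8^3 = 512 equally likely outcomes.
The number of ordered 3-tuples from {1,…,8} summing to 21 is 10.
P(sum = 21) = 10/512 = 5/256.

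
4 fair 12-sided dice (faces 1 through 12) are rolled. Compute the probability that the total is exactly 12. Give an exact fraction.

55/6912

There are 12^4 = 20736 equally likely outcomes.
The number of ordered 4-tuples from {1,…,12} summing to 12 is 165.
P(sum = 12) = 165/20736 = 55/6912.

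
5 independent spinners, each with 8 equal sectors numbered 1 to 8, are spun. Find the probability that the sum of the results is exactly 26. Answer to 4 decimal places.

0.0613

There are 8^5 = 32768 equally likely outcomes.
The number of ordered 5-tuples from {1,…,8} summing to 26 is 2010.
P(sum = 26) = 2010/32768 = 1005/16384 ≈ 0.0613.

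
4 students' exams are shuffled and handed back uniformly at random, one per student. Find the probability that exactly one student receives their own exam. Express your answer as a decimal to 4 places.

Choose which one is fixed: C(4,1) = 4 ways.
The remaining 3 must have no fixed point: D(3) = 2.
P = 4·2/24 = 1/3 ≈ 0.3333.

0.3333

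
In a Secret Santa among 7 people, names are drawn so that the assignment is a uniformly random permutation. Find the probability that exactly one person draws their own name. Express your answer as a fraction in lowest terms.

53/144

Choose which one is fixed: C(7,1) = 7 ways.
The remaining 6 must have no fixed point: D(6) = 265.
P = 7·265/5040 = 53/144.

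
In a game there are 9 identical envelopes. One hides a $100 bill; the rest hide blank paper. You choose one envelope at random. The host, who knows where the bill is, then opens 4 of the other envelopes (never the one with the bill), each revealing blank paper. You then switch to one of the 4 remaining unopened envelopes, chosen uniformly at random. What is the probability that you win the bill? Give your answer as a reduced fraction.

2/9

Your original envelope holds the bill with probability 1/9, so the other 8 collectively hold it with probability 8/9.
The host can always find 4 empty envelopes to open, so the reveals don't change that 8/9; it is now spread over the 4 remaining unopened envelopes.
P(win by switching) = (8/9) · (1/4) = 2/9.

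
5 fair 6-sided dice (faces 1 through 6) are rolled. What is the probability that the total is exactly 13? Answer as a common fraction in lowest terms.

35/648

There are 6^5 = 7776 equally likely outcomes.
The number of ordered 5-tuples from {1,…,6} summing to 13 is 420.
P(sum = 13) = 420/7776 = 35/648.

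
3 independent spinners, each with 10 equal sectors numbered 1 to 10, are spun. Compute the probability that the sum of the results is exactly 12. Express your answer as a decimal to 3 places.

There are 10^3 = 1000 equally likely outcomes.
The number of ordered 3-tuples from {1,…,10} summing to 12 is 55.
P(sum = 12) = 55/1000 = 11/200 ≈ 0.055.

0.055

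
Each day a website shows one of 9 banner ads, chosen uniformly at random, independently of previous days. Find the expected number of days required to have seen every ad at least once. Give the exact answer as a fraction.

After i distinct types are collected, each trial gives a new one with probability (9−i)/9, so the expected wait for the next new type is 9/(9−i).
E = 9/9 + 9/8 + 9/7 + 9/6 + 9/5 + 9/4 + 9/3 + 9/2 + 9/1 = 7129/280.

7129/280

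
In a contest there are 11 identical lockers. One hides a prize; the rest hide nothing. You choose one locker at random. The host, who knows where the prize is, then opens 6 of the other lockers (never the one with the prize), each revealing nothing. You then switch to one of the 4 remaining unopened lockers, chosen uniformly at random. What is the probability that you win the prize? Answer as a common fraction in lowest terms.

Your original locker holds the prize with probability 1/11, so the other 10 collectively hold it with probability 10/11.
The host can always find 6 empty lockers to open, so the reveals don't change that 10/11; it is now spread over the 4 remaining unopened lockers.
P(win by switching) = (10/11) · (1/4) = 5/22.

5/22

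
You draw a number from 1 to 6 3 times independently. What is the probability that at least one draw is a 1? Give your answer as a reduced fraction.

P(no draw is a 1) = (5/6)^3 = 125/216.
P(at least one) = 1 − 125/216 = 91/216.

91/216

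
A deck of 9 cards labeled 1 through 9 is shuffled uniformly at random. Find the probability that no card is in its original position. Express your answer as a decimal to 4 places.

This is the derangement probability: permutations of 9 with no fixed point.
D(9) = 9! · (1 − 1/1! + 1/2! − ··· + (−1)^9/9!) = 133496.
P = 133496/362880 = 16687/45360 ≈ 0.3679.

0.3679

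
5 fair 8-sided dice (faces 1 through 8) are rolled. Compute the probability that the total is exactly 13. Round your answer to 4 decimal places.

0.0150

There are 8^5 = 32768 equally likely outcomes.
The number of ordered 5-tuples from {1,…,8} summing to 13 is 490.
P(sum = 13) = 490/32768 = 245/16384 ≈ 0.0150.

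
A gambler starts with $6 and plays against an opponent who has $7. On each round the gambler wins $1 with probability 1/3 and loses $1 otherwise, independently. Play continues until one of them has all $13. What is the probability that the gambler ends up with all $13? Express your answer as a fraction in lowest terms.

63/8191

Let r = q/p = (2/3)/(1/3) = 2. The recurrence P(i) = p·P(i+1) + q·P(i−1) with P(0)=0, P(13)=1 gives P(i) = (1 − r^i)/(1 − r^13).
P(6) = (1 − (2)^6) / (1 − (2)^13) = 63/8191.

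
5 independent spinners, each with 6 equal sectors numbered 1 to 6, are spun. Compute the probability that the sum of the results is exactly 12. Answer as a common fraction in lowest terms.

There are 6^5 = 7776 equally likely outcomes.
The number of ordered 5-tuples from {1,…,6} summing to 12 is 305.
P(sum = 12) = 305/7776.

305/7776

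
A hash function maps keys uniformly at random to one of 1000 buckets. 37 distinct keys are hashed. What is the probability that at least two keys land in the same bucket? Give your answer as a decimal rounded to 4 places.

0.4905

It's easier to compute the probability that all 37 are distinct.
P(all distinct) = 1000/1000 · 999/1000 · ··· · 964/1000 ≈ 0.5095.
So the probability of at least one match is 1 − 0.5095 = 0.4905.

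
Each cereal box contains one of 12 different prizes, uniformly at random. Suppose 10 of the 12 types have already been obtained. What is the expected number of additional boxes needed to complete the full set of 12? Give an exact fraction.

18

Starting from 10 distinct types, each trial gives a new one with probability (12−i)/12 when i types are held, so the wait for the next new type is 12/(12−i).
E = 12/2 + 12/1 = 18.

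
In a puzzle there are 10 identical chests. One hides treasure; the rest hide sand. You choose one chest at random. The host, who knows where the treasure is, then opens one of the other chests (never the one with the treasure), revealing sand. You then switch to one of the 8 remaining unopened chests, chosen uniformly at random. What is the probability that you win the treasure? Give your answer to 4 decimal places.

Your original chest holds the treasure with probability 1/10, so the other 9 collectively hold it with probability 9/10.
The host can always find an empty chest to open, so this doesn't change that 9/10; it is now spread over the 8 remaining unopened chests.
P(win by switching) = (9/10) · (1/8) = 9/80 ≈ 0.1125.

0.1125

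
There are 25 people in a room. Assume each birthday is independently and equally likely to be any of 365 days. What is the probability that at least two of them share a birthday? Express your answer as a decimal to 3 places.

It's easier to compute the probability that all 25 are distinct.
P(all distinct) = 365/365 · 364/365 · ··· · 341/365 ≈ 0.431.
So the probability of at least one match is 1 − 0.431 = 0.569.

0.569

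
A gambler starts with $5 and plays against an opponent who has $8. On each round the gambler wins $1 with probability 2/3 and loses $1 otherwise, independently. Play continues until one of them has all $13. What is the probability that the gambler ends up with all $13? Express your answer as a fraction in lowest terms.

Let r = q/p = (1/3)/(2/3) = 1/2. The recurrence P(i) = p·P(i+1) + q·P(i−1) with P(0)=0, P(13)=1 gives P(i) = (1 − r^i)/(1 − r^13).
P(5) = (1 − (1/2)^5) / (1 − (1/2)^13) = 7936/8191.

7936/8191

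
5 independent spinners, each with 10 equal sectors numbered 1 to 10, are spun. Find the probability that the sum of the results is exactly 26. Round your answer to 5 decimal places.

0.05875

There are 10^5 = 100000 equally likely outcomes.
The number of ordered 5-tuples from {1,…,10} summing to 26 is 5875.
P(sum = 26) = 5875/100000 = 47/800 ≈ 0.05875.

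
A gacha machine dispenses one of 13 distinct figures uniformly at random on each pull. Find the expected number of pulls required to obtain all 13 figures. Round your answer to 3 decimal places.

After i distinct types are collected, each trial gives a new one with probability (13−i)/13, so the expected wait for the next new type is 13/(13−i).
E = 13/13 + 13/12 + 13/11 + 13/10 + 13/9 + 13/8 + 13/7 + 13/6 + 13/5 + 13/4 + 13/3 + 13/2 + 13/1 = 1145993/27720 ≈ 41.342.

41.342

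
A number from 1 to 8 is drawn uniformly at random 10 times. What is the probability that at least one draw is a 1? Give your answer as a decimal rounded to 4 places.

P(no draw is a 1) = (7/8)^10 ≈ 0.2631.
P(at least one) = 1 − 0.2631 = 0.7369.

0.7369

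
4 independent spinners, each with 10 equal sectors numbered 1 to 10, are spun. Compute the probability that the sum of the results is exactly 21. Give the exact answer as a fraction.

There are 10^4 = 10000 equally likely outcomes.
The number of ordered 4-tuples from {1,…,10} summing to 21 is 660.
P(sum = 21) = 660/10000 = 33/500.

33/500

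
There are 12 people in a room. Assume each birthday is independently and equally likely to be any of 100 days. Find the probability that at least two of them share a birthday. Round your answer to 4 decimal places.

0.4968

It's easier to compute the probability that all 12 are distinct.
P(all distinct) = 100/100 · 99/100 · ··· · 89/100 ≈ 0.5032.
So the probability of at least one match is 1 − 0.5032 = 0.4968.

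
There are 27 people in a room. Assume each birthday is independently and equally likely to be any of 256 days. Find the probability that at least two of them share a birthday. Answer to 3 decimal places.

It's easier to compute the probability that all 27 are distinct.
P(all distinct) = 256/256 · 255/256 · ··· · 230/256 ≈ 0.241.
So the probability of at least one match is 1 − 0.241 = 0.759.

0.759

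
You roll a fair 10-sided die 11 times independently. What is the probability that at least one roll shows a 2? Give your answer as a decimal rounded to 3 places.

P(no roll shows a 2) = (9/10)^11 ≈ 0.314.
P(at least one) = 1 − 0.314 = 0.686.

0.686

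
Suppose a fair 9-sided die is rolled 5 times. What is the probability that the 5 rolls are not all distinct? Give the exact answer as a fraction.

1627/2187

P(all 5 different) = 9/9 · 8/9 · ··· · 5/9 = 560/2187.
P(at least two equal) = 1 − 560/2187 = 1627/2187.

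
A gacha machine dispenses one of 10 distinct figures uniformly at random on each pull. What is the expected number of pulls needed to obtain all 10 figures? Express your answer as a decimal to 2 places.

29.29

After i distinct types are collected, each trial gives a new one with probability (10−i)/10, so the expected wait for the next new type is 10/(10−i).
E = 10/10 + 10/9 + 10/8 + 10/7 + 10/6 + 10/5 + 10/4 + 10/3 + 10/2 + 10/1 = 7381/252 ≈ 29.29.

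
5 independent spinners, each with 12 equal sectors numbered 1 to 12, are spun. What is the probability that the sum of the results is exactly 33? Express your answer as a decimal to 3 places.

0.050

There are 12^5 = 248832 equally likely outcomes.
The number of ordered 5-tuples from {1,…,12} summing to 33 is 12435.
P(sum = 33) = 12435/248832 = 4145/82944 ≈ 0.050.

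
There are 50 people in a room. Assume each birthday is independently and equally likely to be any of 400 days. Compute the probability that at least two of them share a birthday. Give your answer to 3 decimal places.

0.959

It's easier to compute the probability that all 50 are distinct.
P(all distinct) = 400/400 · 399/400 · ··· · 351/400 ≈ 0.041.
So the probability of at least one match is 1 − 0.041 = 0.959.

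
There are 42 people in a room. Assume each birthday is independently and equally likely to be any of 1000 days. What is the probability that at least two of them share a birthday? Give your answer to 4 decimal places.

0.5824

It's easier to compute the probability that all 42 are distinct.
P(all distinct) = 1000/1000 · 999/1000 · ··· · 959/1000 ≈ 0.4176.
So the probability of at least one match is 1 − 0.4176 = 0.5824.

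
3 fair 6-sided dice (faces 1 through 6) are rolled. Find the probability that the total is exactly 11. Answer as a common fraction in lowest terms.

There are 6^3 = 216 equally likely outcomes.
The number of ordered 3-tuples from {1,…,6} summing to 11 is 27.
P(sum = 11) = 27/216 = 1/8.

1/8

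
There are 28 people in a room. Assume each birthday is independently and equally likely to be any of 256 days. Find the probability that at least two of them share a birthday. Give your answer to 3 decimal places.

It's easier to compute the probability that all 28 are distinct.
P(all distinct) = 256/256 · 255/256 · ··· · 229/256 ≈ 0.216.
So the probability of at least one match is 1 − 0.216 = 0.784.

0.784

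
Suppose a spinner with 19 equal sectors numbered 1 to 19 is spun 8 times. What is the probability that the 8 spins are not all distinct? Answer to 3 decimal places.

0.821

P(all 8 different) = 19/19 · 18/19 · ··· · 12/19 ≈ 0.179.
P(at least two equal) = 1 − 0.179 = 0.821.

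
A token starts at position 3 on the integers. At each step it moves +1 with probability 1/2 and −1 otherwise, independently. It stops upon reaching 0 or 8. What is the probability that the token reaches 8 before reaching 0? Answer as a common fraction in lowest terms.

3/8

With a fair step, P(i) = ½P(i−1) + ½P(i+1) with P(0)=0, P(8)=1 has the linear solution P(i) = i/8.
P(3) = 3/8.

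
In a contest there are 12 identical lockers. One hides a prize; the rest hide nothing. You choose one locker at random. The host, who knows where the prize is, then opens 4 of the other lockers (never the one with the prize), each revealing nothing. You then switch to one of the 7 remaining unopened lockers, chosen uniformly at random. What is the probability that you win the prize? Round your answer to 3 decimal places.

0.131

Your original locker holds the prize with probability 1/12, so the other 11 collectively hold it with probability 11/12.
The host can always find 4 empty lockers to open, so the reveals don't change that 11/12; it is now spread over the 7 remaining unopened lockers.
P(win by switching) = (11/12) · (1/7) = 11/84 ≈ 0.131.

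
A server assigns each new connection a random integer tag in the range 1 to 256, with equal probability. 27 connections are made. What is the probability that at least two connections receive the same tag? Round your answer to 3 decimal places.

It's easier to compute the probability that all 27 are distinct.
P(all distinct) = 256/256 · 255/256 · ··· · 230/256 ≈ 0.241.
So the probability of at least one match is 1 − 0.241 = 0.759.

0.759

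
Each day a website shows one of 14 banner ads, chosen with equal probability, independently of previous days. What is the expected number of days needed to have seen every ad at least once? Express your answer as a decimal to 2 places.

45.52

After i distinct types are collected, each trial gives a new one with probability (14−i)/14, so the expected wait for the next new type is 14/(14−i).
E = 14/14 + 14/13 + 14/12 + 14/11 + 14/10 + 14/9 + 14/8 + 14/7 + 14/6 + 14/5 + 14/4 + 14/3 + 14/2 + 14/1 = 1171733/25740 ≈ 45.52.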